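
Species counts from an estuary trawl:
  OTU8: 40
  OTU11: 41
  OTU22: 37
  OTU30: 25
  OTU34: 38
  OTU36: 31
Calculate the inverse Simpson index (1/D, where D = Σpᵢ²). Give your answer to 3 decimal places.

5.852

Total N = 40+41+37+25+38+31 = 212, so the proportions are 0.1886792, 0.1933962, 0.1745283, 0.1179245, 0.1792453, 0.1462264 (working shown to 7 dp, full precision carried).
D = 0.1886792² + 0.1933962² + 0.1745283² + 0.1179245² + 0.1792453² + 0.1462264² = 0.0355999 + 0.0374021 + 0.0304601 + 0.0139062 + 0.0321289 + 0.0213822 = 0.1708793.
So 1/D = 5.85208, i.e. 5.852 to 3 decimal places.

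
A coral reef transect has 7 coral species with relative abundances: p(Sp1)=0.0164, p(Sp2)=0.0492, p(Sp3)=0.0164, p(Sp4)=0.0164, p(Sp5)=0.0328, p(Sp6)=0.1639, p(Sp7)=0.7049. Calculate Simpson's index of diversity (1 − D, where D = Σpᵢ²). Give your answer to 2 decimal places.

0.47

D = 0.0164² + 0.0492² + 0.0164² + 0.0164² + 0.0328² + 0.1639² + 0.7049² = 0.0003 + 0.0024 + 0.0003 + 0.0003 + 0.0011 + 0.0269 + 0.4969 = 0.5281 (working shown to 4 dp, full precision carried).
So 1 − D = 0.4719, i.e. 0.47 to 2 decimal places.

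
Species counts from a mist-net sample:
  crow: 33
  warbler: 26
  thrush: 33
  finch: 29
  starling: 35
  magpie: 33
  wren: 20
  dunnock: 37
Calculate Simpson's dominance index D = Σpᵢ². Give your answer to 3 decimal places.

0.129

Total N = 33+26+33+29+35+33+20+37 = 246, so the proportions are 0.13415, 0.10569, 0.13415, 0.11789, 0.14228, 0.13415, 0.0813, 0.15041 (working shown to 5 dp, full precision carried).
D = 0.13415² + 0.10569² + 0.13415² + 0.11789² + 0.14228² + 0.13415² + 0.0813² + 0.15041² = 0.01800 + 0.01117 + 0.01800 + 0.01390 + 0.02024 + 0.01800 + 0.00661 + 0.02262 = 0.12853.
To 3 decimal places, D = 0.129.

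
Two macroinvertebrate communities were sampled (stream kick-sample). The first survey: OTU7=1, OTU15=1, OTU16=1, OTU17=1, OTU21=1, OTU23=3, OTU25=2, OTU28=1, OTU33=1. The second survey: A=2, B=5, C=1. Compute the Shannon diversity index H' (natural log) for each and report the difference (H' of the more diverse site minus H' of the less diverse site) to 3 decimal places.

The first survey: N=12, proportions 0.08333, 0.08333, 0.08333, 0.08333, 0.08333, 0.25, 0.16667, 0.08333, 0.08333, giving H' = 2.09473 (working shown to 5 dp, full precision carried).
The second survey: N=8, proportions 0.25, 0.625, 0.125, giving H' = 0.90026.
Difference = |2.09473 − 0.90026| = 1.19447, i.e. 1.194 to 3 decimal places.

1.194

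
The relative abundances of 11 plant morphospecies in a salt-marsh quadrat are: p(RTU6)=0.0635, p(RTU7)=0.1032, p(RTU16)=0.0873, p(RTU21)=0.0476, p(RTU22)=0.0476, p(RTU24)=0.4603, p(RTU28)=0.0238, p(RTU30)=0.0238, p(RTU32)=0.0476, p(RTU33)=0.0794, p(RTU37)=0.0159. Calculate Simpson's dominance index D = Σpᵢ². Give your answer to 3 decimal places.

0.249

D = 0.0635² + 0.1032² + 0.0873² + 0.0476² + 0.0476² + 0.4603² + 0.0238² + 0.0238² + 0.0476² + 0.0794² + 0.0159² = 0.00403 + 0.01065 + 0.00762 + 0.00227 + 0.00227 + 0.21188 + 0.00057 + 0.00057 + 0.00227 + 0.00630 + 0.00025 = 0.24867 (working shown to 5 dp, full precision carried).
To 3 decimal places, D = 0.249.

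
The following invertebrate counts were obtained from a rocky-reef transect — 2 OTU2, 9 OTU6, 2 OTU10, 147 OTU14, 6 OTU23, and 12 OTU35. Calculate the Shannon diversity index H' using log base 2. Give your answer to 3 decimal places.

Total N = 2+9+2+147+6+12 = 178, so the proportions are 0.01124, 0.05056, 0.01124, 0.82584, 0.03371, 0.06742 (working shown to 5 dp, full precision carried).
Each pᵢ log₂ pᵢ term: 0.01124×(-6.47573)=-0.07276, 0.05056×(-4.30581)=-0.21771, 0.01124×(-6.47573)=-0.07276, 0.82584×(-0.27606)=-0.22798, 0.03371×(-4.89077)=-0.16486, 0.06742×(-3.89077)=-0.26230.
Sum = -1.01837, so H' = 1.018.

1.018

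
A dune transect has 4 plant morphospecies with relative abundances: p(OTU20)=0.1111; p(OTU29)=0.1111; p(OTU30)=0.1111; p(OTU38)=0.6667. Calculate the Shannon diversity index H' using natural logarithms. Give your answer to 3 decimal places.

Each pᵢ ln pᵢ term (working shown to 5 dp, full precision carried): 0.1111×(-2.19732)=-0.24412, 0.1111×(-2.19732)=-0.24412, 0.1111×(-2.19732)=-0.24412, 0.6667×(-0.40542)=-0.27029.
Sum = -1.00266, so H' = 1.003.

1.003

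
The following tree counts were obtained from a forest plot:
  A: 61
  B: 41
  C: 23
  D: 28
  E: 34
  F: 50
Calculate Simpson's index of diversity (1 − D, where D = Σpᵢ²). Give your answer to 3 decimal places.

0.815

Total N = 61+41+23+28+34+50 = 237, so the proportions are 0.25738, 0.173, 0.09705, 0.11814, 0.14346, 0.21097 (working shown to 5 dp, full precision carried).
D = 0.25738² + 0.173² + 0.09705² + 0.11814² + 0.14346² + 0.21097² = 0.06625 + 0.02993 + 0.00942 + 0.01396 + 0.02058 + 0.04451 = 0.18464.
So 1 − D = 0.81536, i.e. 0.815 to 3 decimal places.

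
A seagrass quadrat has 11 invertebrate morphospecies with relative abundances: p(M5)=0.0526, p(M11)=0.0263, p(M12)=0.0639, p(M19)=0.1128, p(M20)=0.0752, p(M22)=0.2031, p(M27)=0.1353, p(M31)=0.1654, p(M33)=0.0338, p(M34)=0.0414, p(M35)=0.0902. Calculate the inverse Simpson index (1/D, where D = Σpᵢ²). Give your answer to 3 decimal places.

8.076

D = 0.0526² + 0.0263² + 0.0639² + 0.1128² + 0.0752² + 0.2031² + 0.1353² + 0.1654² + 0.0338² + 0.0414² + 0.0902² = 0.0027668 + 0.0006917 + 0.0040832 + 0.0127238 + 0.0056550 + 0.0412496 + 0.0183061 + 0.0273572 + 0.0011424 + 0.0017140 + 0.0081360 = 0.1238258 (working shown to 7 dp, full precision carried).
So 1/D = 8.07586, i.e. 8.076 to 3 decimal places.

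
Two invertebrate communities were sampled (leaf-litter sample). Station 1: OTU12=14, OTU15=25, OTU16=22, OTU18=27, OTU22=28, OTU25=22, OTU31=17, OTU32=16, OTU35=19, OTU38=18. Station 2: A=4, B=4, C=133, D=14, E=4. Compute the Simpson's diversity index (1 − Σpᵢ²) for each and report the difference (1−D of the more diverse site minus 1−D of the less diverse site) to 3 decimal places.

Station 1: N=208, proportions 0.067308, 0.120192, 0.105769, 0.129808, 0.134615, 0.105769, 0.081731, 0.076923, 0.091346, 0.086538, giving 1−D = 0.895248 (working shown to 6 dp, full precision carried).
Station 2: N=159, proportions 0.025157, 0.025157, 0.836478, 0.08805, 0.025157, giving 1−D = 0.290653.
Difference = |0.895248 − 0.290653| = 0.604595, i.e. 0.605 to 3 decimal places.

0.605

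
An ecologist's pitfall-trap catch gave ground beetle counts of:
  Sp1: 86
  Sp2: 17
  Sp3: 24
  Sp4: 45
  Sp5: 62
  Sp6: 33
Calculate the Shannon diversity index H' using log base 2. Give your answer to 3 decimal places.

2.387

Total N = 86+17+24+45+62+33 = 267, so the proportions are 0.3221, 0.06367, 0.08989, 0.16854, 0.23221, 0.1236 (working shown to 5 dp, full precision carried).
Each pᵢ log₂ pᵢ term: 0.3221×(-1.63443)=-0.52645, 0.06367×(-3.97323)=-0.25298, 0.08989×(-3.47573)=-0.31243, 0.16854×(-2.56884)=-0.43295, 0.23221×(-2.10650)=-0.48915, 0.1236×(-3.01630)=-0.37280.
Sum = -2.38675, so H' = 2.387.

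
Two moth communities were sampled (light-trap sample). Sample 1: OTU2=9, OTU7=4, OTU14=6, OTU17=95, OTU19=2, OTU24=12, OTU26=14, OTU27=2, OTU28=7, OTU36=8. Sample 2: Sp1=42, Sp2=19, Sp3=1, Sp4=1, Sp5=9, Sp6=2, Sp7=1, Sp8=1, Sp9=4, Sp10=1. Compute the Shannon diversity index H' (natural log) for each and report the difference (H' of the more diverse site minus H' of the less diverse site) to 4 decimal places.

Sample 1: N=159, proportions 0.056604, 0.025157, 0.037736, 0.597484, 0.012579, 0.075472, 0.08805, 0.012579, 0.044025, 0.050314, giving H' = 1.493532 (working shown to 6 dp, full precision carried).
Sample 2: N=81, proportions 0.518519, 0.234568, 0.012346, 0.012346, 0.111111, 0.024691, 0.012346, 0.012346, 0.049383, 0.012346, giving H' = 1.436018.
Difference = |1.493532 − 1.436018| = 0.057514, i.e. 0.0575 to 4 decimal places.

0.0575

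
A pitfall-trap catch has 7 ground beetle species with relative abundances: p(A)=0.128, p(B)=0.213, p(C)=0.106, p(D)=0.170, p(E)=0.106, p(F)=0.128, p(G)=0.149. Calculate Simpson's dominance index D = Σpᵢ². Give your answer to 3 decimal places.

D = 0.128² + 0.213² + 0.106² + 0.17² + 0.106² + 0.128² + 0.149² = 0.01638 + 0.04537 + 0.01124 + 0.02890 + 0.01124 + 0.01638 + 0.02220 = 0.15171 (working shown to 5 dp, full precision carried).
To 3 decimal places, D = 0.152.

0.152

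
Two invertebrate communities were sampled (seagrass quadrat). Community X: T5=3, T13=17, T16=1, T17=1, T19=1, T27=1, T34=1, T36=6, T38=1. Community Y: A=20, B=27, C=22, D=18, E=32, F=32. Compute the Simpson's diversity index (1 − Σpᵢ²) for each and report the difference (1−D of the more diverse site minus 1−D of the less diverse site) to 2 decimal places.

0.16

Community X: N=32, proportions 0.09375, 0.53125, 0.03125, 0.03125, 0.03125, 0.03125, 0.03125, 0.1875, 0.03125, giving 1−D = 0.66797 (working shown to 5 dp, full precision carried).
Community Y: N=151, proportions 0.13245, 0.17881, 0.1457, 0.11921, 0.21192, 0.21192, giving 1−D = 0.82523.
Difference = |0.66797 − 0.82523| = 0.15726, i.e. 0.16 to 2 decimal places.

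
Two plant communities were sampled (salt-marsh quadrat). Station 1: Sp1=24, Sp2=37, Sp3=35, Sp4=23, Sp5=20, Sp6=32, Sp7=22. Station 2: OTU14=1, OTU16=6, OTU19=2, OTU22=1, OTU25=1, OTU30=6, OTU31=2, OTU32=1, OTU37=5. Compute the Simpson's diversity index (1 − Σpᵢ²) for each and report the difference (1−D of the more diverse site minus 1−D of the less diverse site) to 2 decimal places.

0.02

Station 1: N=193, proportions 0.1244, 0.1917, 0.1813, 0.1192, 0.1036, 0.1658, 0.114, giving 1−D = 0.8495 (working shown to 4 dp, full precision carried).
Station 2: N=25, proportions 0.04, 0.24, 0.08, 0.04, 0.04, 0.24, 0.08, 0.04, 0.2, giving 1−D = 0.8256.
Difference = |0.8495 − 0.8256| = 0.0239, i.e. 0.02 to 2 decimal places.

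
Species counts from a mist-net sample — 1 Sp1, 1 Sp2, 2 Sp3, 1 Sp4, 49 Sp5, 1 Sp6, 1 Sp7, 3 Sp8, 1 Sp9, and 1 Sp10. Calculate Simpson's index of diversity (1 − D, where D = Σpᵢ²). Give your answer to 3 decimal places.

Total N = 1+1+2+1+49+1+1+3+1+1 = 61, so the proportions are 0.01639, 0.01639, 0.03279, 0.01639, 0.80328, 0.01639, 0.01639, 0.04918, 0.01639, 0.01639 (working shown to 5 dp, full precision carried).
D = 0.01639² + 0.01639² + 0.03279² + 0.01639² + 0.80328² + 0.01639² + 0.01639² + 0.04918² + 0.01639² + 0.01639² = 0.00027 + 0.00027 + 0.00107 + 0.00027 + 0.64526 + 0.00027 + 0.00027 + 0.00242 + 0.00027 + 0.00027 = 0.65063.
So 1 − D = 0.34937, i.e. 0.349 to 3 decimal places.

0.349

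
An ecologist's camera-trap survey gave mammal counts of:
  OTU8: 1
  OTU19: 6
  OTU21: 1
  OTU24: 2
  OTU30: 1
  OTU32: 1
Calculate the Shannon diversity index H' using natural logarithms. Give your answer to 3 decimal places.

Total N = 1+6+1+2+1+1 = 12, so the proportions are 0.08333, 0.5, 0.08333, 0.16667, 0.08333, 0.08333 (working shown to 5 dp, full precision carried).
Each pᵢ ln pᵢ term: 0.08333×(-2.48491)=-0.20708, 0.5×(-0.69315)=-0.34657, 0.08333×(-2.48491)=-0.20708, 0.16667×(-1.79176)=-0.29863, 0.08333×(-2.48491)=-0.20708, 0.08333×(-2.48491)=-0.20708.
Sum = -1.47350, so H' = 1.474.

1.474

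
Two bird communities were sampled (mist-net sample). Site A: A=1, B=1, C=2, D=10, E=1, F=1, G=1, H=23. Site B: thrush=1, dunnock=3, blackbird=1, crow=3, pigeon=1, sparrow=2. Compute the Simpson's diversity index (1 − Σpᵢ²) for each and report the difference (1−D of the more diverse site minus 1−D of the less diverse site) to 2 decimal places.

0.19

Site A: N=40, proportions 0.025, 0.025, 0.05, 0.25, 0.025, 0.025, 0.025, 0.575, giving 1−D = 0.6013 (working shown to 4 dp, full precision carried).
Site B: N=11, proportions 0.0909, 0.2727, 0.0909, 0.2727, 0.0909, 0.1818, giving 1−D = 0.7934.
Difference = |0.6013 − 0.7934| = 0.1921, i.e. 0.19 to 2 decimal places.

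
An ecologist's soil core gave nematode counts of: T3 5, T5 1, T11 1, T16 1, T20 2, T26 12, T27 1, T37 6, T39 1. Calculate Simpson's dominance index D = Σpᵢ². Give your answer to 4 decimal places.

Total N = 5+1+1+1+2+12+1+6+1 = 30, so the proportions are 0.166667, 0.033333, 0.033333, 0.033333, 0.066667, 0.4, 0.033333, 0.2, 0.033333 (working shown to 6 dp, full precision carried).
D = 0.166667² + 0.033333² + 0.033333² + 0.033333² + 0.066667² + 0.4² + 0.033333² + 0.2² + 0.033333² = 0.027778 + 0.001111 + 0.001111 + 0.001111 + 0.004444 + 0.160000 + 0.001111 + 0.040000 + 0.001111 = 0.237778.
To 4 decimal places, D = 0.2378.

0.2378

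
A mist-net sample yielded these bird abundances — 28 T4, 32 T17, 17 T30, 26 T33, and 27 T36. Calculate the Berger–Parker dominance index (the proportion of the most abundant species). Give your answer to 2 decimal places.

Total N = 28+32+17+26+27 = 130, so the proportions are 0.2154, 0.2462, 0.1308, 0.2, 0.2077 (working shown to 4 dp, full precision carried).
The largest proportion is 0.2462, i.e. d = 0.25 to 2 decimal places.

0.25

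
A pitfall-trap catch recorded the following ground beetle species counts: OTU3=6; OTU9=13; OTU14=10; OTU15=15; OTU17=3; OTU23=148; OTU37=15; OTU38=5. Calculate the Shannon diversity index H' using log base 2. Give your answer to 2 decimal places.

Total N = 6+13+10+15+3+148+15+5 = 215, so the proportions are 0.0279, 0.0605, 0.0465, 0.0698, 0.014, 0.6884, 0.0698, 0.0233 (working shown to 4 dp, full precision carried).
Each pᵢ log₂ pᵢ term: 0.0279×(-5.1632)=-0.1441, 0.0605×(-4.0478)=-0.2447, 0.0465×(-4.4263)=-0.2059, 0.0698×(-3.8413)=-0.2680, 0.014×(-6.1632)=-0.0860, 0.6884×(-0.5387)=-0.3709, 0.0698×(-3.8413)=-0.2680, 0.0233×(-5.4263)=-0.1262.
Sum = -1.7138, so H' = 1.71.

1.71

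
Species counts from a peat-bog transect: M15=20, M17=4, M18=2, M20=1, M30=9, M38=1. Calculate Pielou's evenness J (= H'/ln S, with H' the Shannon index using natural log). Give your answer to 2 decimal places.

Total N = 20+4+2+1+9+1 = 37, so the proportions are 0.5405, 0.1081, 0.0541, 0.027, 0.2432, 0.027 (working shown to 4 dp, full precision carried).
H' = −Σ pᵢ ln pᵢ = −((-0.3325) + (-0.2405) + (-0.1577) + (-0.0976) + (-0.3439) + (-0.0976)) = 1.2698.
With S = 6 species, ln S = 1.7918, so J = 1.2698/1.7918 = 0.7087, i.e. 0.71 to 2 decimal places.

0.71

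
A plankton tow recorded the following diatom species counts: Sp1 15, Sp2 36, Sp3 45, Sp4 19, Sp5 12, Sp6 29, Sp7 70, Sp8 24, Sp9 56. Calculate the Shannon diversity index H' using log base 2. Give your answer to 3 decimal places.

Total N = 15+36+45+19+12+29+70+24+56 = 306, so the proportions are 0.04902, 0.11765, 0.14706, 0.06209, 0.03922, 0.09477, 0.22876, 0.07843, 0.18301 (working shown to 5 dp, full precision carried).
Each pᵢ log₂ pᵢ term: 0.04902×(-4.35050)=-0.21326, 0.11765×(-3.08746)=-0.36323, 0.14706×(-2.76553)=-0.40670, 0.06209×(-4.00946)=-0.24895, 0.03922×(-4.67243)=-0.18323, 0.09477×(-3.39941)=-0.32217, 0.22876×(-2.12810)=-0.48682, 0.07843×(-3.67243)=-0.28803, 0.18301×(-2.45003)=-0.44837.
Sum = -2.96077, so H' = 2.961.

2.961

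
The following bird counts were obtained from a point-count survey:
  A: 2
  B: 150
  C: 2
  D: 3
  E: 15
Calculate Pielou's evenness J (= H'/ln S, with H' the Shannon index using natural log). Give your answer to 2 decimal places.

Total N = 2+150+2+3+15 = 172, so the proportions are 0.0116, 0.8721, 0.0116, 0.0174, 0.0872 (working shown to 4 dp, full precision carried).
H' = −Σ pᵢ ln pᵢ = −((-0.0518) + (-0.1194) + (-0.0518) + (-0.0706) + (-0.2127)) = 0.5063.
With S = 5 species, ln S = 1.6094, so J = 0.5063/1.6094 = 0.3146, i.e. 0.31 to 2 decimal places.

0.31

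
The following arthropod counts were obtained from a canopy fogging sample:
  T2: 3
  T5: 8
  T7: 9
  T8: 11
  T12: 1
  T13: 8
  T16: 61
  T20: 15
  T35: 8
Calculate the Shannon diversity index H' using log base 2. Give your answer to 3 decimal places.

Total N = 3+8+9+11+1+8+61+15+8 = 124, so the proportions are 0.02419, 0.06452, 0.07258, 0.08871, 0.00806, 0.06452, 0.49194, 0.12097, 0.06452 (working shown to 5 dp, full precision carried).
Each pᵢ log₂ pᵢ term: 0.02419×(-5.36923)=-0.12990, 0.06452×(-3.95420)=-0.25511, 0.07258×(-3.78427)=-0.27466, 0.08871×(-3.49476)=-0.31002, 0.00806×(-6.95420)=-0.05608, 0.06452×(-3.95420)=-0.25511, 0.49194×(-1.02346)=-0.50348, 0.12097×(-3.04731)=-0.36863, 0.06452×(-3.95420)=-0.25511.
Sum = -2.40810, so H' = 2.408.

2.408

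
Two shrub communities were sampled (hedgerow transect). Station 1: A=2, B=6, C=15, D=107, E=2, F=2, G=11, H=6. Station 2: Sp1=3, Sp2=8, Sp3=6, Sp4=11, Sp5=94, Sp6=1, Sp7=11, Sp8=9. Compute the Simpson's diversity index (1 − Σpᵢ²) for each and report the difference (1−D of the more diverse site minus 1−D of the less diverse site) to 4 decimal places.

Station 1: N=151, proportions 0.013245, 0.039735, 0.099338, 0.708609, 0.013245, 0.013245, 0.072848, 0.039735, giving 1−D = 0.479014 (working shown to 6 dp, full precision carried).
Station 2: N=143, proportions 0.020979, 0.055944, 0.041958, 0.076923, 0.657343, 0.006993, 0.076923, 0.062937, giving 1−D = 0.546726.
Difference = |0.479014 − 0.546726| = 0.067712, i.e. 0.0677 to 4 decimal places.

0.0677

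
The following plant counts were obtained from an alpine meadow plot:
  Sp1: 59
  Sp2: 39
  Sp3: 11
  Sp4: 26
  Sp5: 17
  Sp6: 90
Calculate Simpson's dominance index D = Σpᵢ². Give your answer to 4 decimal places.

Total N = 59+39+11+26+17+90 = 242, so the proportions are 0.243802, 0.161157, 0.045455, 0.107438, 0.070248, 0.371901 (working shown to 6 dp, full precision carried).
D = 0.243802² + 0.161157² + 0.045455² + 0.107438² + 0.070248² + 0.371901² = 0.059439 + 0.025972 + 0.002066 + 0.011543 + 0.004935 + 0.138310 = 0.242265.
To 4 decimal places, D = 0.2423.

0.2423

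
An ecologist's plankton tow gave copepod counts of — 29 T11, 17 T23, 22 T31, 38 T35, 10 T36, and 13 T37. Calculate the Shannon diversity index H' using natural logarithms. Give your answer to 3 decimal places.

Total N = 29+17+22+38+10+13 = 129, so the proportions are 0.22481, 0.13178, 0.17054, 0.29457, 0.07752, 0.10078 (working shown to 5 dp, full precision carried).
Each pᵢ ln pᵢ term: 0.22481×(-1.49252)=-0.33553, 0.13178×(-2.02660)=-0.26707, 0.17054×(-1.76877)=-0.30165, 0.29457×(-1.22223)=-0.36004, 0.07752×(-2.55723)=-0.19823, 0.10078×(-2.29486)=-0.23127.
Sum = -1.69378, so H' = 1.694.

1.694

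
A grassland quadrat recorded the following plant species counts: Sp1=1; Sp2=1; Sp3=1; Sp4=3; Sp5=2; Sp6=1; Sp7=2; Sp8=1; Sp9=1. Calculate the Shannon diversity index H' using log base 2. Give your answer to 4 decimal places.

Total N = 1+1+1+3+2+1+2+1+1 = 13, so the proportions are 0.076923, 0.076923, 0.076923, 0.230769, 0.153846, 0.076923, 0.153846, 0.076923, 0.076923 (working shown to 6 dp, full precision carried).
Each pᵢ log₂ pᵢ term: 0.076923×(-3.700440)=-0.284649, 0.076923×(-3.700440)=-0.284649, 0.076923×(-3.700440)=-0.284649, 0.230769×(-2.115477)=-0.488187, 0.153846×(-2.700440)=-0.415452, 0.076923×(-3.700440)=-0.284649, 0.153846×(-2.700440)=-0.415452, 0.076923×(-3.700440)=-0.284649, 0.076923×(-3.700440)=-0.284649.
Sum = -3.026987, so H' = 3.0270.

3.0270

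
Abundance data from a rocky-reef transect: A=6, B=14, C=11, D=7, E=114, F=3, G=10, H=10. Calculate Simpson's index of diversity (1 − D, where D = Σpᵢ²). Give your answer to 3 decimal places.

Total N = 6+14+11+7+114+3+10+10 = 175, so the proportions are 0.03429, 0.08, 0.06286, 0.04, 0.65143, 0.01714, 0.05714, 0.05714 (working shown to 5 dp, full precision carried).
D = 0.03429² + 0.08² + 0.06286² + 0.04² + 0.65143² + 0.01714² + 0.05714² + 0.05714² = 0.00118 + 0.00640 + 0.00395 + 0.00160 + 0.42436 + 0.00029 + 0.00327 + 0.00327 = 0.44431.
So 1 − D = 0.55569, i.e. 0.556 to 3 decimal places.

0.556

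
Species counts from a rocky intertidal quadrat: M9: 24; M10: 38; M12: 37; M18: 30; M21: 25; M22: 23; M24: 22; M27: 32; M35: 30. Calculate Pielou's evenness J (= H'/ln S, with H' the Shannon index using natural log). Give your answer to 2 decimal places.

0.99

Total N = 24+38+37+30+25+23+22+32+30 = 261, so the proportions are 0.092, 0.1456, 0.1418, 0.1149, 0.0958, 0.0881, 0.0843, 0.1226, 0.1149 (working shown to 4 dp, full precision carried).
H' = −Σ pᵢ ln pᵢ = −((-0.2194) + (-0.2805) + (-0.2769) + (-0.2487) + (-0.2247) + (-0.2141) + (-0.2085) + (-0.2573) + (-0.2487)) = 2.1788.
With S = 9 species, ln S = 2.1972, so J = 2.1788/2.1972 = 0.9916, i.e. 0.99 to 2 decimal places.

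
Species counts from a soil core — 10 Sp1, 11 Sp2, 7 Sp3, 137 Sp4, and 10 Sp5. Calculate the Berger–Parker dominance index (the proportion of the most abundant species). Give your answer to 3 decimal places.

0.783

Total N = 10+11+7+137+10 = 175, so the proportions are 0.05714, 0.06286, 0.04, 0.78286, 0.05714 (working shown to 5 dp, full precision carried).
The largest proportion is 0.78286, i.e. d = 0.783 to 3 decimal places.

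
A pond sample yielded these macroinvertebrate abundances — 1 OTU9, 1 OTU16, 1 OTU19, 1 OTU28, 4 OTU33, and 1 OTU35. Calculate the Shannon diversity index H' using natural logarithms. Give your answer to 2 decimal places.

Total N = 1+1+1+1+4+1 = 9, so the proportions are 0.1111, 0.1111, 0.1111, 0.1111, 0.4444, 0.1111 (working shown to 4 dp, full precision carried).
Each pᵢ ln pᵢ term: 0.1111×(-2.1972)=-0.2441, 0.1111×(-2.1972)=-0.2441, 0.1111×(-2.1972)=-0.2441, 0.1111×(-2.1972)=-0.2441, 0.4444×(-0.8109)=-0.3604, 0.1111×(-2.1972)=-0.2441.
Sum = -1.5811, so H' = 1.58.

1.58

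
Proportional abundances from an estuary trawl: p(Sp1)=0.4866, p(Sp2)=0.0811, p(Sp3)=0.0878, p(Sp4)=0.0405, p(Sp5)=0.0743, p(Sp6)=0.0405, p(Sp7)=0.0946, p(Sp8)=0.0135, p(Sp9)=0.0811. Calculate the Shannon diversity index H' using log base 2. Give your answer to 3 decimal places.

Each pᵢ log₂ pᵢ term (working shown to 5 dp, full precision carried): 0.4866×(-1.03919)=-0.50567, 0.0811×(-3.62415)=-0.29392, 0.0878×(-3.50964)=-0.30815, 0.0405×(-4.62593)=-0.18735, 0.0743×(-3.75049)=-0.27866, 0.0405×(-4.62593)=-0.18735, 0.0946×(-3.40202)=-0.32183, 0.0135×(-6.21090)=-0.08385, 0.0811×(-3.62415)=-0.29392.
Sum = -2.46069, so H' = 2.461.

2.461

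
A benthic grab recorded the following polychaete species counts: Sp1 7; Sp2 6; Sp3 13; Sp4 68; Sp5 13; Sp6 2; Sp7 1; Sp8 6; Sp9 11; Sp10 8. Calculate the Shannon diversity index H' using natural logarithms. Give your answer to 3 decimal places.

1.697

Total N = 7+6+13+68+13+2+1+6+11+8 = 135, so the proportions are 0.05185, 0.04444, 0.0963, 0.5037, 0.0963, 0.01481, 0.00741, 0.04444, 0.08148, 0.05926 (working shown to 5 dp, full precision carried).
Each pᵢ ln pᵢ term: 0.05185×(-2.95936)=-0.15345, 0.04444×(-3.11352)=-0.13838, 0.0963×(-2.34033)=-0.22536, 0.5037×(-0.68577)=-0.34542, 0.0963×(-2.34033)=-0.22536, 0.01481×(-4.21213)=-0.06240, 0.00741×(-4.90527)=-0.03634, 0.04444×(-3.11352)=-0.13838, 0.08148×(-2.50738)=-0.20430, 0.05926×(-2.82583)=-0.16746.
Sum = -1.69686, so H' = 1.697.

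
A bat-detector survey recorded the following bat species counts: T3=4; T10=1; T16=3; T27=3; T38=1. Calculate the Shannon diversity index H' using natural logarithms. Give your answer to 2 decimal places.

1.47

Total N = 4+1+3+3+1 = 12, so the proportions are 0.3333, 0.0833, 0.25, 0.25, 0.0833 (working shown to 4 dp, full precision carried).
Each pᵢ ln pᵢ term: 0.3333×(-1.0986)=-0.3662, 0.0833×(-2.4849)=-0.2071, 0.25×(-1.3863)=-0.3466, 0.25×(-1.3863)=-0.3466, 0.0833×(-2.4849)=-0.2071.
Sum = -1.4735, so H' = 1.47.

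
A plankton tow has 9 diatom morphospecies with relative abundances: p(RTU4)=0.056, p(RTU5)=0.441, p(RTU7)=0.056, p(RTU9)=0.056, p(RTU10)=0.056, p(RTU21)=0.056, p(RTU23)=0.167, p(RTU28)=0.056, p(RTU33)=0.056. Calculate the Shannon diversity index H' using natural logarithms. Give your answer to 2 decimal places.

1.79

Each pᵢ ln pᵢ term (working shown to 4 dp, full precision carried): 0.056×(-2.8824)=-0.1614, 0.441×(-0.8187)=-0.3611, 0.056×(-2.8824)=-0.1614, 0.056×(-2.8824)=-0.1614, 0.056×(-2.8824)=-0.1614, 0.056×(-2.8824)=-0.1614, 0.167×(-1.7898)=-0.2989, 0.056×(-2.8824)=-0.1614, 0.056×(-2.8824)=-0.1614.
Sum = -1.7898, so H' = 1.79.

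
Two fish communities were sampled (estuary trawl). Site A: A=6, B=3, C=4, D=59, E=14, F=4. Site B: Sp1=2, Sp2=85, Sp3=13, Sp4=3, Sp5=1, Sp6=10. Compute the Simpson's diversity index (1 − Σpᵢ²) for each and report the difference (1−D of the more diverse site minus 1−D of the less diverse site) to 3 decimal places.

0.114

Site A: N=90, proportions 0.06667, 0.03333, 0.04444, 0.65556, 0.15556, 0.04444, giving 1−D = 0.53654 (working shown to 5 dp, full precision carried).
Site B: N=114, proportions 0.01754, 0.74561, 0.11404, 0.02632, 0.00877, 0.08772, giving 1−D = 0.42228.
Difference = |0.53654 − 0.42228| = 0.11426, i.e. 0.114 to 3 decimal places.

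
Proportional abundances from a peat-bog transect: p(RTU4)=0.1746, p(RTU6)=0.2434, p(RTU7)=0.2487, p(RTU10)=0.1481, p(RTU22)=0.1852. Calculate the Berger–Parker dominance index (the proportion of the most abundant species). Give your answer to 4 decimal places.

The largest proportion is 0.2487, i.e. d = 0.2487 to 4 decimal places.

0.2487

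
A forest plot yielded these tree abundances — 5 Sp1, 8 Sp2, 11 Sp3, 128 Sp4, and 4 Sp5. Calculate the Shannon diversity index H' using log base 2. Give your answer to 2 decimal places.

Total N = 5+8+11+128+4 = 156, so the proportions are 0.0321, 0.0513, 0.0705, 0.8205, 0.0256 (working shown to 4 dp, full precision carried).
Each pᵢ log₂ pᵢ term: 0.0321×(-4.9635)=-0.1591, 0.0513×(-4.2854)=-0.2198, 0.0705×(-3.8260)=-0.2698, 0.8205×(-0.2854)=-0.2342, 0.0256×(-5.2854)=-0.1355.
Sum = -1.0183, so H' = 1.02.

1.02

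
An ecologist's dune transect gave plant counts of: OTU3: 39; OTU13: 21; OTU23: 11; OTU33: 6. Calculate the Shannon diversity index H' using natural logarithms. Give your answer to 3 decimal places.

Total N = 39+21+11+6 = 77, so the proportions are 0.50649, 0.27273, 0.14286, 0.07792 (working shown to 5 dp, full precision carried).
Each pᵢ ln pᵢ term: 0.50649×(-0.68024)=-0.34454, 0.27273×(-1.29928)=-0.35435, 0.14286×(-1.94591)=-0.27799, 0.07792×(-2.55205)=-0.19886.
Sum = -1.17574, so H' = 1.176.

1.176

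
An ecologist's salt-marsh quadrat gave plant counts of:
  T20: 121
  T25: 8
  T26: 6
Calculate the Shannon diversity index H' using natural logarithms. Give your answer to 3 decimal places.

0.404

Total N = 121+8+6 = 135, so the proportions are 0.8963, 0.05926, 0.04444 (working shown to 5 dp, full precision carried).
Each pᵢ ln pᵢ term: 0.8963×(-0.10948)=-0.09813, 0.05926×(-2.82583)=-0.16746, 0.04444×(-3.11352)=-0.13838.
Sum = -0.40397, so H' = 0.404.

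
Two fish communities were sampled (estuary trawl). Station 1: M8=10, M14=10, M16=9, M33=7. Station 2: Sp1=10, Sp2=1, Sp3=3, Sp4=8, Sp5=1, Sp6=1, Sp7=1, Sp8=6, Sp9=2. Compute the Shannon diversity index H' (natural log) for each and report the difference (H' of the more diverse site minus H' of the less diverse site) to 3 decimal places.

Station 1: N=36, proportions 0.27778, 0.27778, 0.25, 0.19444, giving H' = 1.37663 (working shown to 5 dp, full precision carried).
Station 2: N=33, proportions 0.30303, 0.0303, 0.09091, 0.24242, 0.0303, 0.0303, 0.0303, 0.18182, 0.06061, giving H' = 1.82699.
Difference = |1.37663 − 1.82699| = 0.45036, i.e. 0.450 to 3 decimal places.

0.450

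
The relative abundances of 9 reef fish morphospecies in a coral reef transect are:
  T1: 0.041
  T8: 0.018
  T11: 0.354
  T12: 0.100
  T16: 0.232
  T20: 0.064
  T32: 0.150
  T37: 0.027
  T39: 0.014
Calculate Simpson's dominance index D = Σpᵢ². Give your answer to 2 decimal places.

D = 0.041² + 0.018² + 0.354² + 0.1² + 0.232² + 0.064² + 0.15² + 0.027² + 0.014² = 0.0017 + 0.0003 + 0.1253 + 0.0100 + 0.0538 + 0.0041 + 0.0225 + 0.0007 + 0.0002 = 0.2187 (working shown to 4 dp, full precision carried).
To 2 decimal places, D = 0.22.

0.22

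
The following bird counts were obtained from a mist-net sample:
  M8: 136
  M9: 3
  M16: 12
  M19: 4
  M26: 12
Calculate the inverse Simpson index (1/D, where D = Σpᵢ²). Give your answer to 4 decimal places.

Total N = 136+3+12+4+12 = 167, so the proportions are 0.8143713, 0.0179641, 0.0718563, 0.0239521, 0.0718563 (working shown to 7 dp, full precision carried).
D = 0.8143713² + 0.0179641² + 0.0718563² + 0.0239521² + 0.0718563² = 0.6632005 + 0.0003227 + 0.0051633 + 0.0005737 + 0.0051633 = 0.6744236.
So 1/D = 1.482748, i.e. 1.4827 to 4 decimal places.

1.4827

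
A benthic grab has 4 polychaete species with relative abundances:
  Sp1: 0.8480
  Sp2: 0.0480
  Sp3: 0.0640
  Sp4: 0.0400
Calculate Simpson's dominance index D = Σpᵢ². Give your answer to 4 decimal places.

0.7271

D = 0.848² + 0.048² + 0.064² + 0.04² = 0.719104 + 0.002304 + 0.004096 + 0.001600 = 0.727104 (working shown to 6 dp, full precision carried).
To 4 decimal places, D = 0.7271.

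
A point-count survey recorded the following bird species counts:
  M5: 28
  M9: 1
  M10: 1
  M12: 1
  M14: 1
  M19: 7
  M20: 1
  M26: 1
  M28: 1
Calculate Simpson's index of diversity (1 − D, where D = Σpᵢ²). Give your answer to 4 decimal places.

Total N = 28+1+1+1+1+7+1+1+1 = 42, so the proportions are 0.666667, 0.02381, 0.02381, 0.02381, 0.02381, 0.166667, 0.02381, 0.02381, 0.02381 (working shown to 6 dp, full precision carried).
D = 0.666667² + 0.02381² + 0.02381² + 0.02381² + 0.02381² + 0.166667² + 0.02381² + 0.02381² + 0.02381² = 0.444444 + 0.000567 + 0.000567 + 0.000567 + 0.000567 + 0.027778 + 0.000567 + 0.000567 + 0.000567 = 0.476190.
So 1 − D = 0.523810, i.e. 0.5238 to 4 decimal places.

0.5238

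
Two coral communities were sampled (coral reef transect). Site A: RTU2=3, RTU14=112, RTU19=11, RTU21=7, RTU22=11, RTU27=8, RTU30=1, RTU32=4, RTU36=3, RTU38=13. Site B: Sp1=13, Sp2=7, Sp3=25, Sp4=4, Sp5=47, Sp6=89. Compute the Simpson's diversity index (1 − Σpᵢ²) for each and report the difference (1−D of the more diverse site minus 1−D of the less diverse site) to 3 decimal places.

Site A: N=173, proportions 0.01734, 0.6474, 0.06358, 0.04046, 0.06358, 0.04624, 0.00578, 0.02312, 0.01734, 0.07514, giving 1−D = 0.56220 (working shown to 5 dp, full precision carried).
Site B: N=185, proportions 0.07027, 0.03784, 0.13514, 0.02162, 0.25405, 0.48108, giving 1−D = 0.67892.
Difference = |0.56220 − 0.67892| = 0.11672, i.e. 0.117 to 3 decimal places.

0.117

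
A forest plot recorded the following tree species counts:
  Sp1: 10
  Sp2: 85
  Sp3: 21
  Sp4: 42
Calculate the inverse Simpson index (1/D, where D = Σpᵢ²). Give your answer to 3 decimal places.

Total N = 10+85+21+42 = 158, so the proportions are 0.063291, 0.537975, 0.132911, 0.265823 (working shown to 6 dp, full precision carried).
D = 0.063291² + 0.537975² + 0.132911² + 0.265823² = 0.004006 + 0.289417 + 0.017665 + 0.070662 = 0.381750.
So 1/D = 2.61952, i.e. 2.620 to 3 decimal places.

2.620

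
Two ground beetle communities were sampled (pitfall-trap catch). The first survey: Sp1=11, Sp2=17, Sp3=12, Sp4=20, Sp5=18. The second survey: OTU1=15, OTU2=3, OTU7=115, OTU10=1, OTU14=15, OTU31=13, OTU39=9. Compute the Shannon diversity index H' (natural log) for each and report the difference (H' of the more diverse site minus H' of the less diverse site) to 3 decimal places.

0.438

The first survey: N=78, proportions 0.14103, 0.21795, 0.15385, 0.25641, 0.23077, giving H' = 1.58361 (working shown to 5 dp, full precision carried).
The second survey: N=171, proportions 0.08772, 0.01754, 0.67251, 0.00585, 0.08772, 0.07602, 0.05263, giving H' = 1.14562.
Difference = |1.58361 − 1.14562| = 0.43799, i.e. 0.438 to 3 decimal places.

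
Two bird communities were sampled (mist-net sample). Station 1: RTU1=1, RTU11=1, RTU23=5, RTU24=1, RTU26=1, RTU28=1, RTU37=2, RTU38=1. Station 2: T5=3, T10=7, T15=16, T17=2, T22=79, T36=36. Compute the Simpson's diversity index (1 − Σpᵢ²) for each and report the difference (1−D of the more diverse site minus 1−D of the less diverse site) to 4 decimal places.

0.1770

Station 1: N=13, proportions 0.0769231, 0.0769231, 0.3846154, 0.0769231, 0.0769231, 0.0769231, 0.1538462, 0.0769231, giving 1−D = 0.7928994 (working shown to 7 dp, full precision carried).
Station 2: N=143, proportions 0.020979, 0.048951, 0.1118881, 0.013986, 0.5524476, 0.2517483, giving 1−D = 0.6158736.
Difference = |0.7928994 − 0.6158736| = 0.1770258, i.e. 0.1770 to 4 decimal places.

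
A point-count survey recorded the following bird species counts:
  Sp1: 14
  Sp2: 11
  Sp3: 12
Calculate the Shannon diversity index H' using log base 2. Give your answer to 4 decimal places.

1.5777

Total N = 14+11+12 = 37, so the proportions are 0.378378, 0.297297, 0.324324 (working shown to 6 dp, full precision carried).
Each pᵢ log₂ pᵢ term: 0.378378×(-1.402098)=-0.530524, 0.297297×(-1.750022)=-0.520277, 0.324324×(-1.624491)=-0.526862.
Sum = -1.577662, so H' = 1.5777.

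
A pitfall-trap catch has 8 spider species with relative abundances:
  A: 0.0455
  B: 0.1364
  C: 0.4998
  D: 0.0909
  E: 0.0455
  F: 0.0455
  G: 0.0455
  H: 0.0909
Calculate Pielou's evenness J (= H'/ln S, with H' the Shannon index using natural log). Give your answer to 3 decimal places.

0.777

H' = −Σ pᵢ ln pᵢ = −((-0.14060) + (-0.27173) + (-0.34663) + (-0.21798) + (-0.14060) + (-0.14060) + (-0.14060) + (-0.21798)) = 1.61671 (working shown to 5 dp, full precision carried).
With S = 8 species, ln S = 2.07944, so J = 1.61671/2.07944 = 0.77747, i.e. 0.777 to 3 decimal places.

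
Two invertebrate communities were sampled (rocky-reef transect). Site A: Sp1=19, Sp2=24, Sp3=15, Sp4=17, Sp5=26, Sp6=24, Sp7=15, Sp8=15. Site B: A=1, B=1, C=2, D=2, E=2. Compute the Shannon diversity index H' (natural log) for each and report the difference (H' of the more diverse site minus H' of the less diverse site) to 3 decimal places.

0.495

Site A: N=155, proportions 0.122581, 0.154839, 0.096774, 0.109677, 0.167742, 0.154839, 0.096774, 0.096774, giving H' = 2.054855 (working shown to 6 dp, full precision carried).
Site B: N=8, proportions 0.125, 0.125, 0.25, 0.25, 0.25, giving H' = 1.559581.
Difference = |2.054855 − 1.559581| = 0.495274, i.e. 0.495 to 3 decimal places.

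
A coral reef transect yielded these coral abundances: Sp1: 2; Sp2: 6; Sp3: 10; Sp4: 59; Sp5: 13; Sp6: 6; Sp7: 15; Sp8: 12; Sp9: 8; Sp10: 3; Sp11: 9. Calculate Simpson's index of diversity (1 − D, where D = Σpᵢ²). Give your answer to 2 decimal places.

Total N = 2+6+10+59+13+6+15+12+8+3+9 = 143, so the proportions are 0.014, 0.042, 0.0699, 0.4126, 0.0909, 0.042, 0.1049, 0.0839, 0.0559, 0.021, 0.0629 (working shown to 4 dp, full precision carried).
D = 0.014² + 0.042² + 0.0699² + 0.4126² + 0.0909² + 0.042² + 0.1049² + 0.0839² + 0.0559² + 0.021² + 0.0629² = 0.0002 + 0.0018 + 0.0049 + 0.1702 + 0.0083 + 0.0018 + 0.0110 + 0.0070 + 0.0031 + 0.0004 + 0.0040 = 0.2127.
So 1 − D = 0.7873, i.e. 0.79 to 2 decimal places.

0.79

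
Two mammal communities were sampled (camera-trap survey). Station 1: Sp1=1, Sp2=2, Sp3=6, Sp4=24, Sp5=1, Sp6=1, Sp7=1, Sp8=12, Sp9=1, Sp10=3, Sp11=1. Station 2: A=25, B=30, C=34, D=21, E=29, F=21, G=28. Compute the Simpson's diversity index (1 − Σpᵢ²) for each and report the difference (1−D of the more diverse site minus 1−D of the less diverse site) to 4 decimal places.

Station 1: N=53, proportions 0.018868, 0.037736, 0.113208, 0.45283, 0.018868, 0.018868, 0.018868, 0.226415, 0.018868, 0.056604, 0.018868, giving 1−D = 0.724101 (working shown to 6 dp, full precision carried).
Station 2: N=188, proportions 0.132979, 0.159574, 0.180851, 0.111702, 0.154255, 0.111702, 0.148936, giving 1−D = 0.853214.
Difference = |0.724101 − 0.853214| = 0.129113, i.e. 0.1291 to 4 decimal places.

0.1291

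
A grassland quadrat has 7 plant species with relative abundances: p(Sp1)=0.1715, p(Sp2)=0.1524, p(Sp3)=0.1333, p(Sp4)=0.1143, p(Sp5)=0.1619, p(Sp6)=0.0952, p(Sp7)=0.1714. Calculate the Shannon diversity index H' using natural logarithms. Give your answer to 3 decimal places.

Each pᵢ ln pᵢ term (working shown to 5 dp, full precision carried): 0.1715×(-1.76317)=-0.30238, 0.1524×(-1.88125)=-0.28670, 0.1333×(-2.01515)=-0.26862, 0.1143×(-2.16893)=-0.24791, 0.1619×(-1.82078)=-0.29478, 0.0952×(-2.35178)=-0.22389, 0.1714×(-1.76376)=-0.30231.
Sum = -1.92659, so H' = 1.927.

1.927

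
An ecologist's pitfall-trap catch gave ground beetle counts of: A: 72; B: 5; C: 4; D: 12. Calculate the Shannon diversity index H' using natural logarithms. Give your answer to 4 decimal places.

Total N = 72+5+4+12 = 93, so the proportions are 0.774194, 0.053763, 0.043011, 0.129032 (working shown to 6 dp, full precision carried).
Each pᵢ ln pᵢ term: 0.774194×(-0.255933)=-0.198142, 0.053763×(-2.923162)=-0.157159, 0.043011×(-3.146305)=-0.135325, 0.129032×(-2.047693)=-0.264218.
Sum = -0.754845, so H' = 0.7548.

0.7548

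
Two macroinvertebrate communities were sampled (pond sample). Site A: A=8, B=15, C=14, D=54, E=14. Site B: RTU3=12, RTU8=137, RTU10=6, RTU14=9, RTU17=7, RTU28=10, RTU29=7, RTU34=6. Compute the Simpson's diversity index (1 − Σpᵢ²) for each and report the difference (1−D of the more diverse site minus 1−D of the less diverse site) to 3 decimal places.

0.186

Site A: N=105, proportions 0.07619, 0.14286, 0.13333, 0.51429, 0.13333, giving 1−D = 0.67374 (working shown to 5 dp, full precision carried).
Site B: N=194, proportions 0.06186, 0.70619, 0.03093, 0.04639, 0.03608, 0.05155, 0.03608, 0.03093, giving 1−D = 0.48815.
Difference = |0.67374 − 0.48815| = 0.18559, i.e. 0.186 to 3 decimal places.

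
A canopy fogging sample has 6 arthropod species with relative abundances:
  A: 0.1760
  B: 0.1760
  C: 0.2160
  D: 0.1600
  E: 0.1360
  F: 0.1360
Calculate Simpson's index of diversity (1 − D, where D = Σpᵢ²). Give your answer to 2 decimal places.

0.83

D = 0.176² + 0.176² + 0.216² + 0.16² + 0.136² + 0.136² = 0.0310 + 0.0310 + 0.0467 + 0.0256 + 0.0185 + 0.0185 = 0.1712 (working shown to 4 dp, full precision carried).
So 1 − D = 0.8288, i.e. 0.83 to 2 decimal places.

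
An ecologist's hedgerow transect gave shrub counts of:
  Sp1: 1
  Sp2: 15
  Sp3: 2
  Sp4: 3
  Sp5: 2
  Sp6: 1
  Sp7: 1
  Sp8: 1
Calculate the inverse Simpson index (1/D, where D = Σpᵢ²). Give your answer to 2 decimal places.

2.75

Total N = 1+15+2+3+2+1+1+1 = 26, so the proportions are 0.03846, 0.57692, 0.07692, 0.11538, 0.07692, 0.03846, 0.03846, 0.03846 (working shown to 5 dp, full precision carried).
D = 0.03846² + 0.57692² + 0.07692² + 0.11538² + 0.07692² + 0.03846² + 0.03846² + 0.03846² = 0.00148 + 0.33284 + 0.00592 + 0.01331 + 0.00592 + 0.00148 + 0.00148 + 0.00148 = 0.36391.
So 1/D = 2.7480, i.e. 2.75 to 2 decimal places.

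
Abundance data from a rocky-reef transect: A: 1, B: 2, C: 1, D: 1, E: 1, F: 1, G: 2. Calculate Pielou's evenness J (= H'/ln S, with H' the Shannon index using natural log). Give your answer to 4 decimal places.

0.9708

Total N = 1+2+1+1+1+1+2 = 9, so the proportions are 0.111111, 0.222222, 0.111111, 0.111111, 0.111111, 0.111111, 0.222222 (working shown to 6 dp, full precision carried).
H' = −Σ pᵢ ln pᵢ = −((-0.244136) + (-0.334239) + (-0.244136) + (-0.244136) + (-0.244136) + (-0.244136) + (-0.334239)) = 1.889159.
With S = 7 species, ln S = 1.945910, so J = 1.889159/1.945910 = 0.970836, i.e. 0.9708 to 4 decimal places.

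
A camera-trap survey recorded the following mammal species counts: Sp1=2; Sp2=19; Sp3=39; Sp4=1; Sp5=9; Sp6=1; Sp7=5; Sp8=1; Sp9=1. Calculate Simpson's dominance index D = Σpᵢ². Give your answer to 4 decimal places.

Total N = 2+19+39+1+9+1+5+1+1 = 78, so the proportions are 0.025641, 0.24359, 0.5, 0.012821, 0.115385, 0.012821, 0.064103, 0.012821, 0.012821 (working shown to 6 dp, full precision carried).
D = 0.025641² + 0.24359² + 0.5² + 0.012821² + 0.115385² + 0.012821² + 0.064103² + 0.012821² + 0.012821² = 0.000657 + 0.059336 + 0.250000 + 0.000164 + 0.013314 + 0.000164 + 0.004109 + 0.000164 + 0.000164 = 0.328074.
To 4 decimal places, D = 0.3281.

0.3281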